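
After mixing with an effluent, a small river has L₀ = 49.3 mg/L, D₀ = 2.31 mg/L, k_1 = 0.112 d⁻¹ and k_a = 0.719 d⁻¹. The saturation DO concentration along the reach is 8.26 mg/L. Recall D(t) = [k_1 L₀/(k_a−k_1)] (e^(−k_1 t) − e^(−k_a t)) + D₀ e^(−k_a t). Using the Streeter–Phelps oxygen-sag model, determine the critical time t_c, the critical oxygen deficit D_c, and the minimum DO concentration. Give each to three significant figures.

t_c ≈ 2.58 d; D_c ≈ 5.75 mg/L; min DO ≈ 2.51 mg/L

At the critical point dD/dt = 0, so k_1 L₀ e^(−k_1 t) = k_a D. Substituting D(t) from the Streeter–Phelps equation and solving for t gives
t_c = ln[(k_a/k_1)(1 − D₀(k_a−k_1)/(k_1 L₀))] / (k_a−k_1).
Here k_a−k_1 = 0.6070 d⁻¹ and 1 − D₀(k_a−k_1)/(k_1 L₀) = 1 − 2.31×0.6070/(0.112×49.3) = 0.7461, so
t_c = ln(6.420 × 0.7461) / 0.6070 = 1.566 / 0.6070 = 2.581 d.
D_c = (k_1/k_a) L₀ e^(−k_1 t_c) = (0.112/0.719) × 49.3 × e^(−0.112×2.581) = 0.1558 × 49.3 × 0.7490 = 5.752 mg/L.
Minimum DO = C_s − D_c = 8.26 − 5.752 = 2.508 mg/L.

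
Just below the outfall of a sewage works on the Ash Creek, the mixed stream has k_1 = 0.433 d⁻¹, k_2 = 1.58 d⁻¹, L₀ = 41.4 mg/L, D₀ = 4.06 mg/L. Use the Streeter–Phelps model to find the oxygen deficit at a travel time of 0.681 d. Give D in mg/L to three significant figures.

k_1 L₀/(k_2−k_1) = 0.433×41.4/(1.58−0.433) = 17.93/1.147 = 15.63 mg/L.
e^(−k_1 t) = e^(−0.433×0.6810) = 0.7446; e^(−k_2 t) = e^(−1.58×0.6810) = 0.3410.
D = 15.63 × (0.7446 − 0.3410) + 4.06 × 0.3410 = 6.309 + 1.384 = 7.693 mg/L.

D ≈ 7.69 mg/L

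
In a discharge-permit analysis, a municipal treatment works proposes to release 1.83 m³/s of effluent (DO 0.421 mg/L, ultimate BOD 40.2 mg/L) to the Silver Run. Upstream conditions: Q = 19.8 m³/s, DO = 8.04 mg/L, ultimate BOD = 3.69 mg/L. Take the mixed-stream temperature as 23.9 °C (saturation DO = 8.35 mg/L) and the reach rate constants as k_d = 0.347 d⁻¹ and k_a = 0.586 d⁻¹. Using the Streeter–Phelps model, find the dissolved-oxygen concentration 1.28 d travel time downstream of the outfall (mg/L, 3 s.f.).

DO ≈ 6.24 mg/L

Mixed DO = (19.8×8.04 + 1.83×0.421)/(19.8+1.83) = 160.0/21.63 = 7.395 mg/L.
Mixed L₀ = (19.8×3.69 + 1.83×40.2)/(21.63) = 146.6/21.63 = 6.779 mg/L.
Initial deficit D₀ = C_s − DO₀ = 8.35 − 7.395 = 0.9546 mg/L.
D(1.28) = [0.347×6.779/(0.586−0.347)](e^(−0.347×1.28) − e^(−0.586×1.28)) + 0.9546 e^(−0.586×1.28)
= 9.842 × (0.6414 − 0.4723) + 0.9546 × 0.4723 = 2.115 mg/L.
DO = 8.35 − 2.115 = 6.235 mg/L.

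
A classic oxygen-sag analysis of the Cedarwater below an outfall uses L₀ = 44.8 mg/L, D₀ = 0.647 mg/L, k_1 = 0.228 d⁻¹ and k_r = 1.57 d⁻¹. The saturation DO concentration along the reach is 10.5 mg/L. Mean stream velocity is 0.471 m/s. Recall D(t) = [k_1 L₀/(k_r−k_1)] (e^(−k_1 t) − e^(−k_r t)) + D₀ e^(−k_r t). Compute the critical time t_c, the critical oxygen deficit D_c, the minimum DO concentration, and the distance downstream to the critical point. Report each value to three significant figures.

t_c ≈ 1.37 d; D_c ≈ 4.76 mg/L; min DO ≈ 5.74 mg/L; x_c ≈ 55.8 km

With k_r/k_1 = 6.886 and 1 − D₀(k_r−k_1)/(k_1 L₀) = 0.9150,
t_c = ln(6.886 × 0.9150) / (1.57 − 0.228) = ln(6.301) / 1.342 = 1.841/1.342 = 1.372 d.
D_c = (k_1/k_r) L₀ e^(−k_1 t_c) = (0.228/1.57) × 44.8 × e^(−0.228×1.372) = 0.1452 × 44.8 × 0.7315 = 4.759 mg/L.
Minimum DO = C_s − D_c = 10.5 − 4.759 = 5.741 mg/L.
x_c = v t_c = 0.471 m/s × 1.372 d × 86400 s/d = 55820 m ≈ 55.8 km.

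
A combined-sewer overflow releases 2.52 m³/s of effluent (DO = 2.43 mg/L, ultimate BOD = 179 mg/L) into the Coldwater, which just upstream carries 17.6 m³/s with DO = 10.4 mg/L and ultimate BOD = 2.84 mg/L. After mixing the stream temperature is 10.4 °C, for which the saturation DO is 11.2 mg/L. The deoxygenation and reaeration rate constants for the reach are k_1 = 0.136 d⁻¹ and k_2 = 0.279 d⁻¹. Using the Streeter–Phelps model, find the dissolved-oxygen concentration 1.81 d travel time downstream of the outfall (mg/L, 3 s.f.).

Mixed DO = (17.6×10.4 + 2.52×2.43)/(17.6+2.52) = 189.2/20.12 = 9.402 mg/L.
Mixed L₀ = (17.6×2.84 + 2.52×179)/(20.12) = 501.1/20.12 = 24.90 mg/L.
Initial deficit D₀ = C_s − DO₀ = 11.2 − 9.402 = 1.798 mg/L.
D(1.81) = [0.136×24.90/(0.279−0.136)](e^(−0.136×1.81) − e^(−0.279×1.81)) + 1.798 e^(−0.279×1.81)
= 23.68 × (0.7818 − 0.6035) + 1.798 × 0.6035 = 5.308 mg/L.
DO = 11.2 − 5.308 = 5.892 mg/L.

DO ≈ 5.89 mg/L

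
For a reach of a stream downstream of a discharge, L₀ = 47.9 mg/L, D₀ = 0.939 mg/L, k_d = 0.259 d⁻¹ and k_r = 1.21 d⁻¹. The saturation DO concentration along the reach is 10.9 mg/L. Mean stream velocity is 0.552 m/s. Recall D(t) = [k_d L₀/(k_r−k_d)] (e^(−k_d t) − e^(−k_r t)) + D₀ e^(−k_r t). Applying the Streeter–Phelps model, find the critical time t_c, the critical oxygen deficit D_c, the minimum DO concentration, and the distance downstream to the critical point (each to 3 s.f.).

t_c ≈ 1.54 d; D_c ≈ 6.88 mg/L; min DO ≈ 4.02 mg/L; x_c ≈ 73.6 km

At the critical point dD/dt = 0, so k_d L₀ e^(−k_d t) = k_r D. Substituting D(t) from the Streeter–Phelps equation and solving for t gives
t_c = ln[(k_r/k_d)(1 − D₀(k_r−k_d)/(k_d L₀))] / (k_r−k_d).
Here k_r−k_d = 0.9510 d⁻¹ and 1 − D₀(k_r−k_d)/(k_d L₀) = 1 − 0.939×0.9510/(0.259×47.9) = 0.9280, so
t_c = ln(4.672 × 0.9280) / 0.9510 = 1.467 / 0.9510 = 1.542 d.
L(t_c) = L₀ e^(−k_d t_c) = 47.9 × 0.6707 = 32.12 mg/L, and at the critical point k_r D_c = k_d L, so D_c = (0.259/1.21) × 32.12 = 6.876 mg/L.
Minimum DO = C_s − D_c = 10.9 − 6.876 = 4.024 mg/L.
x_c = v t_c = 0.552 m/s × 1.542 d × 86400 s/d = 73560 m ≈ 73.6 km.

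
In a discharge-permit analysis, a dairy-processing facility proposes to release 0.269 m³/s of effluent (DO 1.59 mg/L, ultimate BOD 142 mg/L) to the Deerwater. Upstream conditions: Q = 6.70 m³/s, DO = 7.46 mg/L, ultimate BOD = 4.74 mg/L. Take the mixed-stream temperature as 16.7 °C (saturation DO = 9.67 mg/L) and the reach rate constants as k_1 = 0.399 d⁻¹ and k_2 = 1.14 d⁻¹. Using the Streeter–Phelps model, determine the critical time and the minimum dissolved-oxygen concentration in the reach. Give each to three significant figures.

t_c ≈ 0.608 d; minimum DO ≈ 6.91 mg/L

Mixed DO = (6.70×7.46 + 0.269×1.59)/(6.70+0.269) = 50.41/6.969 = 7.233 mg/L.
Mixed L₀ = (6.70×4.74 + 0.269×142)/(6.969) = 69.96/6.969 = 10.04 mg/L.
Initial deficit D₀ = C_s − DO₀ = 9.67 − 7.233 = 2.437 mg/L.
t_c = (1/0.7410) ln[(1.14/0.399)(1 − 2.437×0.7410/(0.399×10.04))] = 1.350 × ln(1.569) = 0.6080 d.
D_c = (0.399/1.14) × 10.04 × e^(−0.399×0.6080) = 0.3500 × 10.04 × 0.7846 = 2.757 mg/L.
Minimum DO = 9.67 − 2.757 = 6.913 mg/L.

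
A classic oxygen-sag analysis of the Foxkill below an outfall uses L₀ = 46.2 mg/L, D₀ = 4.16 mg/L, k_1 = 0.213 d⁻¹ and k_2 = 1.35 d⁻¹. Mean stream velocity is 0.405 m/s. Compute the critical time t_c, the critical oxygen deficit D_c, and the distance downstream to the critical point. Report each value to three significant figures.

t_c = [1/(k_2−k_1)] ln[(k_2/k_1)(1 − D₀(k_2−k_1)/(k_1 L₀))]
= [1/(1.35−0.213)] ln[(1.35/0.213)(1 − 4.16×1.137/(0.213×46.2))]
= (1/1.137) ln[6.338 × 0.5193] = 0.8795 × ln(3.292) = 0.8795 × 1.191 = 1.048 d.
L(t_c) = L₀ e^(−k_1 t_c) = 46.2 × 0.8000 = 36.96 mg/L, and at the critical point k_2 D_c = k_1 L, so D_c = (0.213/1.35) × 36.96 = 5.831 mg/L.
x_c = v t_c = 0.405 m/s × 1.048 d × 86400 s/d = 36670 m ≈ 36.7 km.

t_c ≈ 1.05 d; D_c ≈ 5.83 mg/L; x_c ≈ 36.7 km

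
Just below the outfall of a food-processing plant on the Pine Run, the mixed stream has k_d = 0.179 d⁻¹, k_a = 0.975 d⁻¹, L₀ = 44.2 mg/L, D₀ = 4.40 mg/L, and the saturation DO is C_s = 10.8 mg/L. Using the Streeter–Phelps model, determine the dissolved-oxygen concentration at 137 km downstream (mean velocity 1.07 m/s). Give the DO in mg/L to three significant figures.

Travel time t = x/v = 137 km / (1.07 m/s) = 137000 m / 1.07 m/s = 128000 s = 1.482 d.
k_d L₀/(k_a−k_d) = 0.179×44.2/(0.975−0.179) = 7.912/0.7960 = 9.939 mg/L.
e^(−k_d t) = e^(−0.179×1.482) = 0.7670; e^(−k_a t) = e^(−0.975×1.482) = 0.2358.
D = 9.939 × (0.7670 − 0.2358) + 4.40 × 0.2358 = 5.280 + 1.037 = 6.318 mg/L.
DO = C_s − D = 10.8 − 6.318 = 4.482 mg/L.

DO ≈ 4.48 mg/L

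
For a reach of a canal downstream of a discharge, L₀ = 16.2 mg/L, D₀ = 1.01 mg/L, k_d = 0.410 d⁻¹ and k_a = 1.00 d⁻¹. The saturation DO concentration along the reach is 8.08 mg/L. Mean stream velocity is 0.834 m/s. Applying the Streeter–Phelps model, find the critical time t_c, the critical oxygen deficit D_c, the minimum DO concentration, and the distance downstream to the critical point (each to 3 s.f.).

At the critical point dD/dt = 0, so k_d L₀ e^(−k_d t) = k_a D. Substituting D(t) from the Streeter–Phelps equation and solving for t gives
t_c = ln[(k_a/k_d)(1 − D₀(k_a−k_d)/(k_d L₀))] / (k_a−k_d).
Here k_a−k_d = 0.5900 d⁻¹ and 1 − D₀(k_a−k_d)/(k_d L₀) = 1 − 1.01×0.5900/(0.410×16.2) = 0.9103, so
t_c = ln(2.439 × 0.9103) / 0.5900 = 0.7976 / 0.5900 = 1.352 d.
D_c = (k_d/k_a) L₀ e^(−k_d t_c) = (0.410/1.00) × 16.2 × e^(−0.410×1.352) = 0.4100 × 16.2 × 0.5745 = 3.816 mg/L.
Minimum DO = C_s − D_c = 8.08 − 3.816 = 4.264 mg/L.
x_c = v t_c = 0.834 m/s × 1.352 d × 86400 s/d = 97410 m ≈ 97.4 km.

t_c ≈ 1.35 d; D_c ≈ 3.82 mg/L; min DO ≈ 4.26 mg/L; x_c ≈ 97.4 km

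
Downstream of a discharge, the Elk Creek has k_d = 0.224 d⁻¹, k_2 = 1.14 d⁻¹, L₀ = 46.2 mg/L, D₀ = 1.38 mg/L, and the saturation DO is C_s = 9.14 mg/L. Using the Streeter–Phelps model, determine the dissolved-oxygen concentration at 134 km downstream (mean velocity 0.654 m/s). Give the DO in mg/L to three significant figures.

Travel time t = x/v = 134 km / (0.654 m/s) = 134000 m / 0.654 m/s = 204900 s = 2.371 d.
k_d L₀/(k_2−k_d) = 0.224×46.2/(1.14−0.224) = 10.35/0.9160 = 11.30 mg/L.
e^(−k_d t) = e^(−0.224×2.371) = 0.5879; e^(−k_2 t) = e^(−1.14×2.371) = 0.06697.
D = 11.30 × (0.5879 − 0.06697) + 1.38 × 0.06697 = 5.885 + 0.09242 = 5.978 mg/L.
DO = C_s − D = 9.14 − 5.978 = 3.162 mg/L.

DO ≈ 3.16 mg/L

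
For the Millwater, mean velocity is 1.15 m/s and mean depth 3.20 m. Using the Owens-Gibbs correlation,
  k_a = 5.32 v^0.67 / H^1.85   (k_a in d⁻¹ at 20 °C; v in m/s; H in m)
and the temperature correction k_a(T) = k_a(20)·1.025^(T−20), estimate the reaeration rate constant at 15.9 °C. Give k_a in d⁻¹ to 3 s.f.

k_a(20) = 5.32 × 1.15^0.67 / 3.20^1.85 = 5.32 × 1.098 / 8.601 = 0.6793 d⁻¹.
k_a(15.9) = 0.6793 × 1.025^(15.9−20) = 0.6793 × 0.9037 = 0.6139 d⁻¹.

k_a ≈ 0.614 d⁻¹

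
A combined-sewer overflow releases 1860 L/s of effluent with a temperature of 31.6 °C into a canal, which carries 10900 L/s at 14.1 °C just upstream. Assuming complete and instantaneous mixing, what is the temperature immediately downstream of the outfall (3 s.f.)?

16.7 °C

Flow-weighted mixing: C = (Q_r C_r + Q_w C_w)/(Q_r + Q_w)
= (10900×14.1 + 1860×31.6)/(10900 + 1860) = 212500/12760 = 16.65 °C.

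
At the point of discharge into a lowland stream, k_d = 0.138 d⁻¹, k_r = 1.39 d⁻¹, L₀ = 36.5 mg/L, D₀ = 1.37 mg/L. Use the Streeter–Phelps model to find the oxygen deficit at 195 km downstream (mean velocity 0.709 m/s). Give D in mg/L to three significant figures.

D ≈ 2.56 mg/L

Travel time t = x/v = 195 km / (0.709 m/s) = 195000 m / 0.709 m/s = 275000 s = 3.183 d.
k_d L₀/(k_r−k_d) = 0.138×36.5/(1.39−0.138) = 5.037/1.252 = 4.023 mg/L.
e^(−k_d t) = e^(−0.138×3.183) = 0.6445; e^(−k_r t) = e^(−1.39×3.183) = 0.01198.
D = 4.023 × (0.6445 − 0.01198) + 1.37 × 0.01198 = 2.545 + 0.01641 = 2.561 mg/L.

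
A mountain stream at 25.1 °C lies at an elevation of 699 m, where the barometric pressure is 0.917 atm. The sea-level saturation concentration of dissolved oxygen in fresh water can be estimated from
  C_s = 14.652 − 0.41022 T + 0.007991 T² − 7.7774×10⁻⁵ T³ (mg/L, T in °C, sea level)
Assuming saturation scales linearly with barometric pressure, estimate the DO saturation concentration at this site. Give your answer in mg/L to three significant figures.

C_s ≈ 7.48 mg/L

At sea level: C_s = 14.652 − 0.41022×25.1 + 0.007991×25.1² − 7.7774×10⁻⁵×25.1³ = 8.160 mg/L.
Pressure correction: C_s' = 8.160 × 0.917 = 7.483 mg/L.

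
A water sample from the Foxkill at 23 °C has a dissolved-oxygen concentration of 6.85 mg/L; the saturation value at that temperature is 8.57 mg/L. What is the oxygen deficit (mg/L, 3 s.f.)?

D = C_s − C = 8.57 − 6.85 = 1.72 mg/L.

D ≈ 1.72 mg/L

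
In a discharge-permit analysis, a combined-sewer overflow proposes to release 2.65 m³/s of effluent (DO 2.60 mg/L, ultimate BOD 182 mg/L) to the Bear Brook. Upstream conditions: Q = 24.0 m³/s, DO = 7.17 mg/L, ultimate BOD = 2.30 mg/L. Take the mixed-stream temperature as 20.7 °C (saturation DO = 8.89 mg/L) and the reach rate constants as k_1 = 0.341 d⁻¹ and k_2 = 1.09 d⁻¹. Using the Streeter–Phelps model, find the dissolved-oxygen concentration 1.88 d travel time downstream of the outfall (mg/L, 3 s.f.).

DO ≈ 4.96 mg/L

Mixed DO = (24.0×7.17 + 2.65×2.60)/(24.0+2.65) = 179.0/26.65 = 6.716 mg/L.
Mixed L₀ = (24.0×2.30 + 2.65×182)/(26.65) = 537.5/26.65 = 20.17 mg/L.
Initial deficit D₀ = C_s − DO₀ = 8.89 − 6.716 = 2.174 mg/L.
D(1.88) = [0.341×20.17/(1.09−0.341)](e^(−0.341×1.88) − e^(−1.09×1.88)) + 2.174 e^(−1.09×1.88)
= 9.182 × (0.5267 − 0.1288) + 2.174 × 0.1288 = 3.934 mg/L.
DO = 8.89 − 3.934 = 4.956 mg/L.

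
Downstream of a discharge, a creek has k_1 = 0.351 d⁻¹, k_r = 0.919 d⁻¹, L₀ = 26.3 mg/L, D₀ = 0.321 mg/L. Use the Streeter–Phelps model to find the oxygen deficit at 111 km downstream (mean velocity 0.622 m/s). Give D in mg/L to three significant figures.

Travel time t = x/v = 111 km / (0.622 m/s) = 111000 m / 0.622 m/s = 178500 s = 2.065 d.
k_1 L₀/(k_r−k_1) = 0.351×26.3/(0.919−0.351) = 9.231/0.5680 = 16.25 mg/L.
e^(−k_1 t) = e^(−0.351×2.065) = 0.4843; e^(−k_r t) = e^(−0.919×2.065) = 0.1498.
D = 16.25 × (0.4843 − 0.1498) + 0.321 × 0.1498 = 5.436 + 0.04810 = 5.484 mg/L.

D ≈ 5.48 mg/L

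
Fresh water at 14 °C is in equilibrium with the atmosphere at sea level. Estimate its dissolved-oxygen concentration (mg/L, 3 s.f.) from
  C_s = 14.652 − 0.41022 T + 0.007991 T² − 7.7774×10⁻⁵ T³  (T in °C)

C_s = 14.652 − 0.41022×14 + 0.007991×14² − 7.7774×10⁻⁵×14³ = 10.26 mg/L.

C_s ≈ 10.3 mg/L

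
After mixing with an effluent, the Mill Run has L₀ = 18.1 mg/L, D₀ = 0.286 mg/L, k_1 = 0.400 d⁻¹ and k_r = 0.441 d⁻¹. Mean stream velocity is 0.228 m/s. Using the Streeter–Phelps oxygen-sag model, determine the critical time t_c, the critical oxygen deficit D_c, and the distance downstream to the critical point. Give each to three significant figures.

At the critical point dD/dt = 0, so k_1 L₀ e^(−k_1 t) = k_r D. Substituting D(t) from the Streeter–Phelps equation and solving for t gives
t_c = ln[(k_r/k_1)(1 − D₀(k_r−k_1)/(k_1 L₀))] / (k_r−k_1).
Here k_r−k_1 = 0.04100 d⁻¹ and 1 − D₀(k_r−k_1)/(k_1 L₀) = 1 − 0.286×0.04100/(0.400×18.1) = 0.9984, so
t_c = ln(1.103 × 0.9984) / 0.04100 = 0.09596 / 0.04100 = 2.340 d.
L(t_c) = L₀ e^(−k_1 t_c) = 18.1 × 0.3921 = 7.097 mg/L, and at the critical point k_r D_c = k_1 L, so D_c = (0.400/0.441) × 7.097 = 6.438 mg/L.
x_c = v t_c = 0.228 m/s × 2.340 d × 86400 s/d = 46110 m ≈ 46.1 km.

t_c ≈ 2.34 d; D_c ≈ 6.44 mg/L; x_c ≈ 46.1 km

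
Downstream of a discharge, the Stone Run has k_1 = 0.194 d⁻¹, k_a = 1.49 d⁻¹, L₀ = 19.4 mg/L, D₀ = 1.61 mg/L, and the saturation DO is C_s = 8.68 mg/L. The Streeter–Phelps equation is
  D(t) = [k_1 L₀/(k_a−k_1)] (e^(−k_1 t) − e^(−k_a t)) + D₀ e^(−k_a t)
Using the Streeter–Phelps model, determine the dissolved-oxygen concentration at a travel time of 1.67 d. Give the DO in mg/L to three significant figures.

k_1 L₀/(k_a−k_1) = 0.194×19.4/(1.49−0.194) = 3.764/1.296 = 2.904 mg/L.
e^(−k_1 t) = e^(−0.194×1.670) = 0.7233; e^(−k_a t) = e^(−1.49×1.670) = 0.08305.
D = 2.904 × (0.7233 − 0.08305) + 1.61 × 0.08305 = 1.859 + 0.1337 = 1.993 mg/L.
DO = C_s − D = 8.68 − 1.993 = 6.687 mg/L.

DO ≈ 6.69 mg/L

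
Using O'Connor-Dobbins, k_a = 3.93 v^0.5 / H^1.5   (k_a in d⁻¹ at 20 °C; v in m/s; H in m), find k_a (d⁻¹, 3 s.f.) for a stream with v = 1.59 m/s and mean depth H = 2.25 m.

k_a ≈ 1.47 d⁻¹

k_a = 3.93 × 1.59^0.5 / 2.25^1.5 = 3.93 × 1.261 / 3.375 = 1.468 d⁻¹.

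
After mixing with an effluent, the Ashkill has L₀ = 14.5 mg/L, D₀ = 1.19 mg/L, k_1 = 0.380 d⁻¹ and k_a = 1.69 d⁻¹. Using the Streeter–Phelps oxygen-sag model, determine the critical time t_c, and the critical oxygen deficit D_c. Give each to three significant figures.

t_c ≈ 0.885 d; D_c ≈ 2.33 mg/L

At the critical point dD/dt = 0, so k_1 L₀ e^(−k_1 t) = k_a D. Substituting D(t) from the Streeter–Phelps equation and solving for t gives
t_c = ln[(k_a/k_1)(1 − D₀(k_a−k_1)/(k_1 L₀))] / (k_a−k_1).
Here k_a−k_1 = 1.310 d⁻¹ and 1 − D₀(k_a−k_1)/(k_1 L₀) = 1 − 1.19×1.310/(0.380×14.5) = 0.7171, so
t_c = ln(4.447 × 0.7171) / 1.310 = 1.160 / 1.310 = 0.8853 d.
L(t_c) = L₀ e^(−k_1 t_c) = 14.5 × 0.7143 = 10.36 mg/L, and at the critical point k_a D_c = k_1 L, so D_c = (0.380/1.69) × 10.36 = 2.329 mg/L.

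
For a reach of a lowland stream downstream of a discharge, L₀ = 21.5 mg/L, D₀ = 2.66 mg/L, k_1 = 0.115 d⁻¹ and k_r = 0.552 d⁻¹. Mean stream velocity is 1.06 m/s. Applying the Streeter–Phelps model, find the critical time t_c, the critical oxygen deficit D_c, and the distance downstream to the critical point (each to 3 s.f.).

t_c ≈ 2.14 d; D_c ≈ 3.50 mg/L; x_c ≈ 196 km

With k_r/k_1 = 4.800 and 1 − D₀(k_r−k_1)/(k_1 L₀) = 0.5299,
t_c = ln(4.800 × 0.5299) / (0.552 − 0.115) = ln(2.543) / 0.4370 = 0.9335/0.4370 = 2.136 d.
L(t_c) = L₀ e^(−k_1 t_c) = 21.5 × 0.7822 = 16.82 mg/L, and at the critical point k_r D_c = k_1 L, so D_c = (0.115/0.552) × 16.82 = 3.504 mg/L.
x_c = v t_c = 1.06 m/s × 2.136 d × 86400 s/d = 195600 m ≈ 196 km.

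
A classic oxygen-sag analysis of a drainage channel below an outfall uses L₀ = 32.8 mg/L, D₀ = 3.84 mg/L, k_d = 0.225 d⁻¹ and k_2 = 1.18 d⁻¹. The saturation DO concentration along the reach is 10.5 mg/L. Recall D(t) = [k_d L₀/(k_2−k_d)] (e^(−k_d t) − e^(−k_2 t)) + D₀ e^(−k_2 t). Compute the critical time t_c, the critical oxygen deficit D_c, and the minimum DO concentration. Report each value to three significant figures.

At the critical point dD/dt = 0, so k_d L₀ e^(−k_d t) = k_2 D. Substituting D(t) from the Streeter–Phelps equation and solving for t gives
t_c = ln[(k_2/k_d)(1 − D₀(k_2−k_d)/(k_d L₀))] / (k_2−k_d).
Here k_2−k_d = 0.9550 d⁻¹ and 1 − D₀(k_2−k_d)/(k_d L₀) = 1 − 3.84×0.9550/(0.225×32.8) = 0.5031, so
t_c = ln(5.244 × 0.5031) / 0.9550 = 0.9702 / 0.9550 = 1.016 d.
D_c = (k_d/k_2) L₀ e^(−k_d t_c) = (0.225/1.18) × 32.8 × e^(−0.225×1.016) = 0.1907 × 32.8 × 0.7957 = 4.976 mg/L.
Minimum DO = C_s − D_c = 10.5 − 4.976 = 5.524 mg/L.

t_c ≈ 1.02 d; D_c ≈ 4.98 mg/L; min DO ≈ 5.52 mg/L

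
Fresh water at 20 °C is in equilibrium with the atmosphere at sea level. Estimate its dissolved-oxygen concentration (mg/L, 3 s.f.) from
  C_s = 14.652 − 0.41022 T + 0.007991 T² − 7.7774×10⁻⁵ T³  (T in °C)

C_s = 14.652 − 0.41022×20 + 0.007991×20² − 7.7774×10⁻⁵×20³ = 9.022 mg/L.

C_s ≈ 9.02 mg/L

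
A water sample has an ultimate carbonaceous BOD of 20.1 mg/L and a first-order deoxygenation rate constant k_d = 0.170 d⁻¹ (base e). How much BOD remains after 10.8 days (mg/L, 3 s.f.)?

L_t = L₀ e^(−k_d t) = 20.1 × e^(−0.170×10.8) = 20.1 × 0.1595 = 3.205 mg/L.

L ≈ 3.21 mg/L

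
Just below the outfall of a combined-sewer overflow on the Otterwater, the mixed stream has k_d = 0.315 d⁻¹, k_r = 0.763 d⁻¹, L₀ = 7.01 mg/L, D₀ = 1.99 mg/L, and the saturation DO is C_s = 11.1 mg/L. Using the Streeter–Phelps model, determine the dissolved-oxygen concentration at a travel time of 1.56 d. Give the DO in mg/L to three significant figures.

DO ≈ 8.98 mg/L

k_d L₀/(k_r−k_d) = 0.315×7.01/(0.763−0.315) = 2.208/0.4480 = 4.929 mg/L.
e^(−k_d t) = e^(−0.315×1.560) = 0.6118; e^(−k_r t) = e^(−0.763×1.560) = 0.3041.
D = 4.929 × (0.6118 − 0.3041) + 1.99 × 0.3041 = 1.516 + 0.6052 = 2.122 mg/L.
DO = C_s − D = 11.1 − 2.122 = 8.978 mg/L.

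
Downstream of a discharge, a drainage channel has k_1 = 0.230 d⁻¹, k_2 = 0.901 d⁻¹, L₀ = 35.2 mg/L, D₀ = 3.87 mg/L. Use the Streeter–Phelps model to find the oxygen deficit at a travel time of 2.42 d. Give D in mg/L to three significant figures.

k_1 L₀/(k_2−k_1) = 0.230×35.2/(0.901−0.230) = 8.096/0.6710 = 12.07 mg/L.
e^(−k_1 t) = e^(−0.230×2.420) = 0.5732; e^(−k_2 t) = e^(−0.901×2.420) = 0.1130.
D = 12.07 × (0.5732 − 0.1130) + 3.87 × 0.1130 = 5.552 + 0.4373 = 5.989 mg/L.

D ≈ 5.99 mg/L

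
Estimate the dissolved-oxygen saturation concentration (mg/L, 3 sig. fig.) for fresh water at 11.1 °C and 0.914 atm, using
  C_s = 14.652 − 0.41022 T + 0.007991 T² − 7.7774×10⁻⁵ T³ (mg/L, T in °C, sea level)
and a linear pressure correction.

At sea level: C_s = 14.652 − 0.41022×11.1 + 0.007991×11.1² − 7.7774×10⁻⁵×11.1³ = 10.98 mg/L.
Pressure correction: C_s' = 10.98 × 0.914 = 10.03 mg/L.

C_s ≈ 10.0 mg/L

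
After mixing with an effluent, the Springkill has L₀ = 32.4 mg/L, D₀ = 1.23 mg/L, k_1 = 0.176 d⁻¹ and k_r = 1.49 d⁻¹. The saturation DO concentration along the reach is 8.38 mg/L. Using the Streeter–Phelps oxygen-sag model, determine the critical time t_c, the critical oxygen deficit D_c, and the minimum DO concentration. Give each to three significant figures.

t_c ≈ 1.37 d; D_c ≈ 3.01 mg/L; min DO ≈ 5.37 mg/L

t_c = [1/(k_r−k_1)] ln[(k_r/k_1)(1 − D₀(k_r−k_1)/(k_1 L₀))]
= [1/(1.49−0.176)] ln[(1.49/0.176)(1 − 1.23×1.314/(0.176×32.4))]
= (1/1.314) ln[8.466 × 0.7166] = 0.7610 × ln(6.066) = 0.7610 × 1.803 = 1.372 d.
L(t_c) = L₀ e^(−k_1 t_c) = 32.4 × 0.7855 = 25.45 mg/L, and at the critical point k_r D_c = k_1 L, so D_c = (0.176/1.49) × 25.45 = 3.006 mg/L.
Minimum DO = C_s − D_c = 8.38 − 3.006 = 5.374 mg/L.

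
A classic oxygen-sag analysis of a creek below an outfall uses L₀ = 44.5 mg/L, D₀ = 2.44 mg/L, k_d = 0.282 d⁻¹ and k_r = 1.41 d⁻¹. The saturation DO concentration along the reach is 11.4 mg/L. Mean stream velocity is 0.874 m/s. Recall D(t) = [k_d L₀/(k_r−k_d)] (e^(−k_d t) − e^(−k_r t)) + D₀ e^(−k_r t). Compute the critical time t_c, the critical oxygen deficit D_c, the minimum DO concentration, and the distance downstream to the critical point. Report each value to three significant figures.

At the critical point dD/dt = 0, so k_d L₀ e^(−k_d t) = k_r D. Substituting D(t) from the Streeter–Phelps equation and solving for t gives
t_c = ln[(k_r/k_d)(1 − D₀(k_r−k_d)/(k_d L₀))] / (k_r−k_d).
Here k_r−k_d = 1.128 d⁻¹ and 1 − D₀(k_r−k_d)/(k_d L₀) = 1 − 2.44×1.128/(0.282×44.5) = 0.7807, so
t_c = ln(5.000 × 0.7807) / 1.128 = 1.362 / 1.128 = 1.207 d.
D_c = (k_d/k_r) L₀ e^(−k_d t_c) = (0.282/1.41) × 44.5 × e^(−0.282×1.207) = 0.2000 × 44.5 × 0.7114 = 6.332 mg/L.
Minimum DO = C_s − D_c = 11.4 − 6.332 = 5.068 mg/L.
x_c = v t_c = 0.874 m/s × 1.207 d × 86400 s/d = 91170 m ≈ 91.2 km.

t_c ≈ 1.21 d; D_c ≈ 6.33 mg/L; min DO ≈ 5.07 mg/L; x_c ≈ 91.2 km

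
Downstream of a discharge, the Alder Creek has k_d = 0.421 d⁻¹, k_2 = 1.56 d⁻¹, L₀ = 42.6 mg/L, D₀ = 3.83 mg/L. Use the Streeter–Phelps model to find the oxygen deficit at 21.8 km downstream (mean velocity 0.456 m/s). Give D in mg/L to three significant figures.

Travel time t = x/v = 21.8 km / (0.456 m/s) = 21800 m / 0.456 m/s = 47810 s = 0.5533 d.
k_d L₀/(k_2−k_d) = 0.421×42.6/(1.56−0.421) = 17.93/1.139 = 15.75 mg/L.
e^(−k_d t) = e^(−0.421×0.5533) = 0.7922; e^(−k_2 t) = e^(−1.56×0.5533) = 0.4218.
D = 15.75 × (0.7922 − 0.4218) + 3.83 × 0.4218 = 5.832 + 1.616 = 7.447 mg/L.

D ≈ 7.45 mg/L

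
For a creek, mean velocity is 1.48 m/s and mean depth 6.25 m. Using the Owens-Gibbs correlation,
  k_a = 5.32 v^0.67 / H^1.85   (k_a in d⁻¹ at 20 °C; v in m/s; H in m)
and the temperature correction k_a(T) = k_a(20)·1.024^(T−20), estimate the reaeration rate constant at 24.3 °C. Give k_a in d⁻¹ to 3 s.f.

k_a(20) = 5.32 × 1.48^0.67 / 6.25^1.85 = 5.32 × 1.300 / 29.67 = 0.2331 d⁻¹.
k_a(24.3) = 0.2331 × 1.024^(24.3−20) = 0.2331 × 1.107 = 0.2582 d⁻¹.

k_a ≈ 0.258 d⁻¹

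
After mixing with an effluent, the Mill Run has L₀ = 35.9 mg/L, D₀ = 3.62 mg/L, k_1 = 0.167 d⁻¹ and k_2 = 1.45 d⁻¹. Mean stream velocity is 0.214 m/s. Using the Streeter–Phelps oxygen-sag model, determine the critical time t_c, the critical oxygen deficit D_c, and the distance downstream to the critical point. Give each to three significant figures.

With k_2/k_1 = 8.683 and 1 − D₀(k_2−k_1)/(k_1 L₀) = 0.2253,
t_c = ln(8.683 × 0.2253) / (1.45 − 0.167) = ln(1.956) / 1.283 = 0.6711/1.283 = 0.5231 d.
D_c = (k_1/k_2) L₀ e^(−k_1 t_c) = (0.167/1.45) × 35.9 × e^(−0.167×0.5231) = 0.1152 × 35.9 × 0.9164 = 3.789 mg/L.
x_c = v t_c = 0.214 m/s × 0.5231 d × 86400 s/d = 9671 m ≈ 9.67 km.

t_c ≈ 0.523 d; D_c ≈ 3.79 mg/L; x_c ≈ 9.67 km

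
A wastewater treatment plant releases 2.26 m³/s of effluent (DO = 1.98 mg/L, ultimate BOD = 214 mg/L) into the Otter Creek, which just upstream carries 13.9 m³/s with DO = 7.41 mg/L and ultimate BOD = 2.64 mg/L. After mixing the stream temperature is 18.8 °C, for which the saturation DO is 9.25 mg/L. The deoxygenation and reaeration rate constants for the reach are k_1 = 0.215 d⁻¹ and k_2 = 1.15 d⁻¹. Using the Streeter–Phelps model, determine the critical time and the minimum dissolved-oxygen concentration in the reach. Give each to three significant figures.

t_c ≈ 1.33 d; minimum DO ≈ 4.73 mg/L

Mixed DO = (13.9×7.41 + 2.26×1.98)/(13.9+2.26) = 107.5/16.16 = 6.651 mg/L.
Mixed L₀ = (13.9×2.64 + 2.26×214)/(16.16) = 520.3/16.16 = 32.20 mg/L.
Initial deficit D₀ = C_s − DO₀ = 9.25 − 6.651 = 2.599 mg/L.
t_c = (1/0.9350) ln[(1.15/0.215)(1 − 2.599×0.9350/(0.215×32.20))] = 1.070 × ln(3.471) = 1.331 d.
D_c = (0.215/1.15) × 32.20 × e^(−0.215×1.331) = 0.1870 × 32.20 × 0.7511 = 4.522 mg/L.
Minimum DO = 9.25 − 4.522 = 4.728 mg/L.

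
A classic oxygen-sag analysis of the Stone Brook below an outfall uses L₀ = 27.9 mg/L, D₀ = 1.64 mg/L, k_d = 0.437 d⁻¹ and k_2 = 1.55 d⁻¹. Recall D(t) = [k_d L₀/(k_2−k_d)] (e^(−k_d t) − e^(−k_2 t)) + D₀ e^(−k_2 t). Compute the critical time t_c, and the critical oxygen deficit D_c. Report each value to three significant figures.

t_c ≈ 0.992 d; D_c ≈ 5.10 mg/L

At the critical point dD/dt = 0, so k_d L₀ e^(−k_d t) = k_2 D. Substituting D(t) from the Streeter–Phelps equation and solving for t gives
t_c = ln[(k_2/k_d)(1 − D₀(k_2−k_d)/(k_d L₀))] / (k_2−k_d).
Here k_2−k_d = 1.113 d⁻¹ and 1 − D₀(k_2−k_d)/(k_d L₀) = 1 − 1.64×1.113/(0.437×27.9) = 0.8503, so
t_c = ln(3.547 × 0.8503) / 1.113 = 1.104 / 1.113 = 0.9918 d.
D_c = (k_d/k_2) L₀ e^(−k_d t_c) = (0.437/1.55) × 27.9 × e^(−0.437×0.9918) = 0.2819 × 27.9 × 0.6483 = 5.099 mg/L.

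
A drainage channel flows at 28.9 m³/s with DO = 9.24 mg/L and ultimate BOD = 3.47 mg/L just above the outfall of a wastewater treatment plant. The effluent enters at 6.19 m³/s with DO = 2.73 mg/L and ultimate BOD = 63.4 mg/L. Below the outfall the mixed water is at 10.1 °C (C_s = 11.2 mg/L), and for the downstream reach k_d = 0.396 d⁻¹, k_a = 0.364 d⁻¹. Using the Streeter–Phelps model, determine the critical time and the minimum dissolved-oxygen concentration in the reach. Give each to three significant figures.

t_c ≈ 2.08 d; minimum DO ≈ 4.49 mg/L

Mixed DO = (28.9×9.24 + 6.19×2.73)/(28.9+6.19) = 283.9/35.09 = 8.092 mg/L.
Mixed L₀ = (28.9×3.47 + 6.19×63.4)/(35.09) = 492.7/35.09 = 14.04 mg/L.
Initial deficit D₀ = C_s − DO₀ = 11.2 − 8.092 = 3.108 mg/L.
t_c = (1/-0.03200) ln[(0.364/0.396)(1 − 3.108×-0.03200/(0.396×14.04))] = -31.25 × ln(0.9356) = 2.079 d.
D_c = (0.396/0.364) × 14.04 × e^(−0.396×2.079) = 1.088 × 14.04 × 0.4390 = 6.706 mg/L.
Minimum DO = 11.2 − 6.706 = 4.494 mg/L.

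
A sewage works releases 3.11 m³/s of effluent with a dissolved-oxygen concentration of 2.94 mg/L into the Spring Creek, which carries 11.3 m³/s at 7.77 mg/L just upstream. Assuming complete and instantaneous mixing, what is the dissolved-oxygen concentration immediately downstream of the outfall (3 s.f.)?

Flow-weighted mixing: C = (Q_r C_r + Q_w C_w)/(Q_r + Q_w)
= (11.3×7.77 + 3.11×2.94)/(11.3 + 3.11) = 96.94/14.41 = 6.728 mg/L.

6.73 mg/L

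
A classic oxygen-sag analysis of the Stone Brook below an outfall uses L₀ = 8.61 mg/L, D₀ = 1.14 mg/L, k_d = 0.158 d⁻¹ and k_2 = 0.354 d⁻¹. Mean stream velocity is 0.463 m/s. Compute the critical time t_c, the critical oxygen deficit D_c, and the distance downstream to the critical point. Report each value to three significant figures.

t_c = [1/(k_2−k_d)] ln[(k_2/k_d)(1 − D₀(k_2−k_d)/(k_d L₀))]
= [1/(0.354−0.158)] ln[(0.354/0.158)(1 − 1.14×0.1960/(0.158×8.61))]
= (1/0.1960) ln[2.241 × 0.8358] = 5.102 × ln(1.873) = 5.102 × 0.6273 = 3.200 d.
L(t_c) = L₀ e^(−k_d t_c) = 8.61 × 0.6031 = 5.193 mg/L, and at the critical point k_2 D_c = k_d L, so D_c = (0.158/0.354) × 5.193 = 2.318 mg/L.
x_c = v t_c = 0.463 m/s × 3.200 d × 86400 s/d = 128000 m ≈ 128 km.

t_c ≈ 3.20 d; D_c ≈ 2.32 mg/L; x_c ≈ 128 km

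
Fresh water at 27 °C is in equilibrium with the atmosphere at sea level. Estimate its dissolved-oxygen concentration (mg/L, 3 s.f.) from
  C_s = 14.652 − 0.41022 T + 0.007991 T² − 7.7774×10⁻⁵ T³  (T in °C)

C_s ≈ 7.87 mg/L

C_s = 14.652 − 0.41022×27 + 0.007991×27² − 7.7774×10⁻⁵×27³ = 7.871 mg/L.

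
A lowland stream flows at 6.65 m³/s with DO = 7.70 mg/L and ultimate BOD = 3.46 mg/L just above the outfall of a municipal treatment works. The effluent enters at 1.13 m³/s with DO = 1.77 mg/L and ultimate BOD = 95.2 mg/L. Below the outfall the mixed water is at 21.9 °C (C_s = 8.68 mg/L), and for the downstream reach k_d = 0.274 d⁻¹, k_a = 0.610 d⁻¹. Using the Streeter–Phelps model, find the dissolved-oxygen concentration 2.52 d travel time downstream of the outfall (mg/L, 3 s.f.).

Mixed DO = (6.65×7.70 + 1.13×1.77)/(6.65+1.13) = 53.21/7.780 = 6.839 mg/L.
Mixed L₀ = (6.65×3.46 + 1.13×95.2)/(7.780) = 130.6/7.780 = 16.78 mg/L.
Initial deficit D₀ = C_s − DO₀ = 8.68 − 6.839 = 1.841 mg/L.
D(2.52) = [0.274×16.78/(0.610−0.274)](e^(−0.274×2.52) − e^(−0.610×2.52)) + 1.841 e^(−0.610×2.52)
= 13.69 × (0.5013 − 0.2150) + 1.841 × 0.2150 = 4.315 mg/L.
DO = 8.68 − 4.315 = 4.365 mg/L.

DO ≈ 4.36 mg/L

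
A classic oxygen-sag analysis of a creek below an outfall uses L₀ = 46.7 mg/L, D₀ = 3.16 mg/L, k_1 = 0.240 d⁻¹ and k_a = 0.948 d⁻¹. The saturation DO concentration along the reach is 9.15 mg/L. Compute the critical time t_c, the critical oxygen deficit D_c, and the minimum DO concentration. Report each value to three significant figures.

t_c ≈ 1.63 d; D_c ≈ 8.00 mg/L; min DO ≈ 1.15 mg/L

At the critical point dD/dt = 0, so k_1 L₀ e^(−k_1 t) = k_a D. Substituting D(t) from the Streeter–Phelps equation and solving for t gives
t_c = ln[(k_a/k_1)(1 − D₀(k_a−k_1)/(k_1 L₀))] / (k_a−k_1).
Here k_a−k_1 = 0.7080 d⁻¹ and 1 − D₀(k_a−k_1)/(k_1 L₀) = 1 − 3.16×0.7080/(0.240×46.7) = 0.8004, so
t_c = ln(3.950 × 0.8004) / 0.7080 = 1.151 / 0.7080 = 1.626 d.
D_c = (k_1/k_a) L₀ e^(−k_1 t_c) = (0.240/0.948) × 46.7 × e^(−0.240×1.626) = 0.2532 × 46.7 × 0.6769 = 8.003 mg/L.
Minimum DO = C_s − D_c = 9.15 − 8.003 = 1.147 mg/L.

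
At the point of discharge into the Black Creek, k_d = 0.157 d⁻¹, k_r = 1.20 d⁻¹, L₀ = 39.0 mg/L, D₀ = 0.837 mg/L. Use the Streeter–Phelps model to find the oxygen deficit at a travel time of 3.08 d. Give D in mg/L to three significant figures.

k_d L₀/(k_r−k_d) = 0.157×39.0/(1.20−0.157) = 6.123/1.043 = 5.871 mg/L.
e^(−k_d t) = e^(−0.157×3.080) = 0.6166; e^(−k_r t) = e^(−1.20×3.080) = 0.02482.
D = 5.871 × (0.6166 − 0.02482) + 0.837 × 0.02482 = 3.474 + 0.02078 = 3.495 mg/L.

D ≈ 3.49 mg/L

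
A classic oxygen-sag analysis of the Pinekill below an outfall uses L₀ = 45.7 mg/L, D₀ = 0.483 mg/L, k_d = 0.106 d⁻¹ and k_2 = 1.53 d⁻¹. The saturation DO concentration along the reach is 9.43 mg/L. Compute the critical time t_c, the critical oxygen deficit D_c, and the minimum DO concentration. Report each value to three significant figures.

t_c ≈ 1.77 d; D_c ≈ 2.63 mg/L; min DO ≈ 6.80 mg/L

t_c = [1/(k_2−k_d)] ln[(k_2/k_d)(1 − D₀(k_2−k_d)/(k_d L₀))]
= [1/(1.53−0.106)] ln[(1.53/0.106)(1 − 0.483×1.424/(0.106×45.7))]
= (1/1.424) ln[14.43 × 0.8580] = 0.7022 × ln(12.38) = 0.7022 × 2.516 = 1.767 d.
L(t_c) = L₀ e^(−k_d t_c) = 45.7 × 0.8292 = 37.89 mg/L, and at the critical point k_2 D_c = k_d L, so D_c = (0.106/1.53) × 37.89 = 2.625 mg/L.
Minimum DO = C_s − D_c = 9.43 − 2.625 = 6.805 mg/L.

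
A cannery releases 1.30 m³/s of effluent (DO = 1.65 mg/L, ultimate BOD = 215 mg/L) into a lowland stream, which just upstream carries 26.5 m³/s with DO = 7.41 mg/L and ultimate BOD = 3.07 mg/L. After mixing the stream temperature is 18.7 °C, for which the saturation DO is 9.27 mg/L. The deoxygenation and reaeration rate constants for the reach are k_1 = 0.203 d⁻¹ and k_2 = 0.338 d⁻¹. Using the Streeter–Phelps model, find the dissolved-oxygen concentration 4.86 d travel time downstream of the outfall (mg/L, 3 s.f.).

Mixed DO = (26.5×7.41 + 1.30×1.65)/(26.5+1.30) = 198.5/27.80 = 7.141 mg/L.
Mixed L₀ = (26.5×3.07 + 1.30×215)/(27.80) = 360.9/27.80 = 12.98 mg/L.
Initial deficit D₀ = C_s − DO₀ = 9.27 − 7.141 = 2.129 mg/L.
D(4.86) = [0.203×12.98/(0.338−0.203)](e^(−0.203×4.86) − e^(−0.338×4.86)) + 2.129 e^(−0.338×4.86)
= 19.52 × (0.3728 − 0.1935) + 2.129 × 0.1935 = 3.913 mg/L.
DO = 9.27 − 3.913 = 5.357 mg/L.

DO ≈ 5.36 mg/L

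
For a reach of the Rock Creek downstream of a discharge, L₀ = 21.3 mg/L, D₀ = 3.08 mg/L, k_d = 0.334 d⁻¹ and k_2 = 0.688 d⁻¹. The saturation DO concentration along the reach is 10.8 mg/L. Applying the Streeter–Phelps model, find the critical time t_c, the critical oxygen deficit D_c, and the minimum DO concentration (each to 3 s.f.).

t_c = [1/(k_2−k_d)] ln[(k_2/k_d)(1 − D₀(k_2−k_d)/(k_d L₀))]
= [1/(0.688−0.334)] ln[(0.688/0.334)(1 − 3.08×0.3540/(0.334×21.3))]
= (1/0.3540) ln[2.060 × 0.8467] = 2.825 × ln(1.744) = 2.825 × 0.5563 = 1.571 d.
L(t_c) = L₀ e^(−k_d t_c) = 21.3 × 0.5916 = 12.60 mg/L, and at the critical point k_2 D_c = k_d L, so D_c = (0.334/0.688) × 12.60 = 6.118 mg/L.
Minimum DO = C_s − D_c = 10.8 − 6.118 = 4.682 mg/L.

t_c ≈ 1.57 d; D_c ≈ 6.12 mg/L; min DO ≈ 4.68 mg/L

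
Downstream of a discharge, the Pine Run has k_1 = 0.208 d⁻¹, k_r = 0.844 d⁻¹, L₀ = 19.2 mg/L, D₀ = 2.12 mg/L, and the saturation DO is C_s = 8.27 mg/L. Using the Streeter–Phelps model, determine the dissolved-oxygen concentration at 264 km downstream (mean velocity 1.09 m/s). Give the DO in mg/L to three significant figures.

Travel time t = x/v = 264 km / (1.09 m/s) = 264000 m / 1.09 m/s = 242200 s = 2.803 d.
k_1 L₀/(k_r−k_1) = 0.208×19.2/(0.844−0.208) = 3.994/0.6360 = 6.279 mg/L.
e^(−k_1 t) = e^(−0.208×2.803) = 0.5582; e^(−k_r t) = e^(−0.844×2.803) = 0.09386.
D = 6.279 × (0.5582 − 0.09386) + 2.12 × 0.09386 = 2.916 + 0.1990 = 3.115 mg/L.
DO = C_s − D = 8.27 − 3.115 = 5.155 mg/L.

DO ≈ 5.16 mg/L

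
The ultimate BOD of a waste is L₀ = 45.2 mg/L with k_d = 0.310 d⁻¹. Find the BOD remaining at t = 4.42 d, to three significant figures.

L_t = L₀ e^(−k_d t) = 45.2 × e^(−0.310×4.42) = 45.2 × 0.2541 = 11.48 mg/L.

L ≈ 11.5 mg/L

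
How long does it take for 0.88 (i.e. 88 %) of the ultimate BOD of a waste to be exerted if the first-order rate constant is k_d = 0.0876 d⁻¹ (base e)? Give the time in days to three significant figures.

y/L₀ = 1 − e^(−k_d t) = 0.88 ⇒ e^(−k_d t) = 0.120
t = −ln(0.120) / 0.0876 = 2.120 / 0.0876 = 24.20 d.

t ≈ 24.2 d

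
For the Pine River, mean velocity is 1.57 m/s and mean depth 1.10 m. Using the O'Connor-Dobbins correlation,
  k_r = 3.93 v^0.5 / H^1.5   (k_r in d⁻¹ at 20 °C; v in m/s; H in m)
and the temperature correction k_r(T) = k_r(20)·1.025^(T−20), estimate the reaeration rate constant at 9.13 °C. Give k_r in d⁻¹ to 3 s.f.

k_r(20) = 3.93 × 1.57^0.5 / 1.10^1.5 = 3.93 × 1.253 / 1.154 = 4.268 d⁻¹.
k_r(9.13) = 4.268 × 1.025^(9.13−20) = 4.268 × 0.7646 = 3.264 d⁻¹.

k_r ≈ 3.26 d⁻¹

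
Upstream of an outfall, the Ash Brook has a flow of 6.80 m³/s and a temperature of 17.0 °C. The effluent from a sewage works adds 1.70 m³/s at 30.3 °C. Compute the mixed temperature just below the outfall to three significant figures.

19.7 °C

Flow-weighted mixing: C = (Q_r C_r + Q_w C_w)/(Q_r + Q_w)
= (6.80×17.0 + 1.70×30.3)/(6.80 + 1.70) = 167.1/8.500 = 19.66 °C.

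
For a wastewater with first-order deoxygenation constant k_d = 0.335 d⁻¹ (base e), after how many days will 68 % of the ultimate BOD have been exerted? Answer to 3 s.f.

t ≈ 3.40 d

y/L₀ = 1 − e^(−k_d t) = 0.68 ⇒ e^(−k_d t) = 0.320
t = −ln(0.320) / 0.335 = 1.139 / 0.335 = 3.401 d.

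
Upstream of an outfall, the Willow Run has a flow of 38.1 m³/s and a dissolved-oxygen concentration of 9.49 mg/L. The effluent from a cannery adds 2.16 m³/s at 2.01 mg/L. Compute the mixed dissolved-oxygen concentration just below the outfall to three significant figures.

9.09 mg/L

Flow-weighted mixing: C = (Q_r C_r + Q_w C_w)/(Q_r + Q_w)
= (38.1×9.49 + 2.16×2.01)/(38.1 + 2.16) = 365.9/40.26 = 9.089 mg/L.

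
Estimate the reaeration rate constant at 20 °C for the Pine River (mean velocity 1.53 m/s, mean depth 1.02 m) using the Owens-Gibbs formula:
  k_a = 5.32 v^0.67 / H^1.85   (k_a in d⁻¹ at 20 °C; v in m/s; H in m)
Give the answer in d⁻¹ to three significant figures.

k_a ≈ 6.82 d⁻¹

k_a = 5.32 × 1.53^0.67 / 1.02^1.85 = 5.32 × 1.330 / 1.037 = 6.819 d⁻¹.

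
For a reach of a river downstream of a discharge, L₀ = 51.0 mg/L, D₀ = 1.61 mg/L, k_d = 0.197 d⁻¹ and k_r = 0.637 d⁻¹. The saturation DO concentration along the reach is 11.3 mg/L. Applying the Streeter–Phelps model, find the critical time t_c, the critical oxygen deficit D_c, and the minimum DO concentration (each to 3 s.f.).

t_c ≈ 2.50 d; D_c ≈ 9.64 mg/L; min DO ≈ 1.66 mg/L

At the critical point dD/dt = 0, so k_d L₀ e^(−k_d t) = k_r D. Substituting D(t) from the Streeter–Phelps equation and solving for t gives
t_c = ln[(k_r/k_d)(1 − D₀(k_r−k_d)/(k_d L₀))] / (k_r−k_d).
Here k_r−k_d = 0.4400 d⁻¹ and 1 − D₀(k_r−k_d)/(k_d L₀) = 1 − 1.61×0.4400/(0.197×51.0) = 0.9295, so
t_c = ln(3.234 × 0.9295) / 0.4400 = 1.100 / 0.4400 = 2.501 d.
D_c = (k_d/k_r) L₀ e^(−k_d t_c) = (0.197/0.637) × 51.0 × e^(−0.197×2.501) = 0.3093 × 51.0 × 0.6110 = 9.637 mg/L.
Minimum DO = C_s − D_c = 11.3 − 9.637 = 1.663 mg/L.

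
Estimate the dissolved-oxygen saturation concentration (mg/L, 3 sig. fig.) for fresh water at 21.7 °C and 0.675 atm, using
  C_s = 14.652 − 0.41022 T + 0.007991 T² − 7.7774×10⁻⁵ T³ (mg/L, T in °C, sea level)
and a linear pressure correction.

C_s ≈ 5.88 mg/L

At sea level: C_s = 14.652 − 0.41022×21.7 + 0.007991×21.7² − 7.7774×10⁻⁵×21.7³ = 8.718 mg/L.
Pressure correction: C_s' = 8.718 × 0.675 = 5.885 mg/L.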